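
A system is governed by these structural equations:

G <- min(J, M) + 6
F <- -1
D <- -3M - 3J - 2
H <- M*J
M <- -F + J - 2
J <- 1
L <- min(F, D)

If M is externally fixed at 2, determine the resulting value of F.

-1

Under do(M=2), the mechanism M <- -F + J - 2 is discarded; M is fixed at 2.
F is not downstream of the intervention, so its value is determined by the original equations.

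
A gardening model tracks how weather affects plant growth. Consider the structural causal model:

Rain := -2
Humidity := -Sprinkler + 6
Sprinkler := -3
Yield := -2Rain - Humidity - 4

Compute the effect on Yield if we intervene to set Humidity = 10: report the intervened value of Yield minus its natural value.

The intervention breaks the incoming arrows to Humidity: Humidity := -Sprinkler + 6 no longer applies, and Humidity = 10.
Yield = -2Rain - Humidity - 4  [with Rain=-2, Humidity=10]  = -10
Without intervention: Humidity = -Sprinkler + 6  [with Sprinkler=-3]  = 9; Yield = -2Rain - Humidity - 4  [with Rain=-2, Humidity=9]  = -9.
Change = -10 − (-9) = -1.

-1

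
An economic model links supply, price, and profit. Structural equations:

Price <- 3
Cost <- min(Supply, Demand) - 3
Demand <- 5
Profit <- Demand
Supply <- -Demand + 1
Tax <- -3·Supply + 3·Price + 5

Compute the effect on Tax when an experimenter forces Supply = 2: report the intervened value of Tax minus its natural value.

-18

do(Supply=2) replaces the equation Supply <- -Demand + 1 with the constant Supply = 2.
Tax = -3·Supply + 3·Price + 5  [with Supply=2, Price=3]  = 8
Without intervention: Supply = -Demand + 1  [with Demand=5]  = -4; Tax = -3·Supply + 3·Price + 5  [with Supply=-4, Price=3]  = 26.
Change = 8 − 26 = -18.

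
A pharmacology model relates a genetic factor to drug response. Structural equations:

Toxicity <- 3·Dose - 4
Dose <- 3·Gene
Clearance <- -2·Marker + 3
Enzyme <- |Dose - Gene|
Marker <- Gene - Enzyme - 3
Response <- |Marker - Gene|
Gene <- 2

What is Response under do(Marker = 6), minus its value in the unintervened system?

Intervening sets Marker = 6 and removes its equation (Marker <- Gene - Enzyme - 3).
Response = |Marker - Gene|  [with Marker=6, Gene=2]  = 4
Without intervention: Dose = 3·Gene  [with Gene=2]  = 6; Enzyme = |Dose - Gene|  [with Dose=6, Gene=2]  = 4; Marker = Gene - Enzyme - 3  [with Gene=2, Enzyme=4]  = -5; Response = |Marker - Gene|  [with Marker=-5, Gene=2]  = 7.
Change = 4 − 7 = -3.

-3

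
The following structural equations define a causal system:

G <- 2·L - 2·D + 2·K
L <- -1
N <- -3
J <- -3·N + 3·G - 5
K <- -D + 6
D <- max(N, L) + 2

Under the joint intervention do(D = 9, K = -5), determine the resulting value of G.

-30

Setting D = 9, K = -5 by intervention discards those variables' equations.
G = 2·L - 2·D + 2·K  [with L=-1, D=9, K=-5]  = -30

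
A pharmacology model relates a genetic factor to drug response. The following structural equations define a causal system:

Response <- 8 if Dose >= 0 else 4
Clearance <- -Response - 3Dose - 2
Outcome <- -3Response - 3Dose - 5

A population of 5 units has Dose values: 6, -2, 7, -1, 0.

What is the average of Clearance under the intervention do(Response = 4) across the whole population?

Under do(Response=4), Response's equation is replaced by Response=4 for every unit. Per-unit Clearance: -24, 0, -27, -3, -6. Mean = -12.

-12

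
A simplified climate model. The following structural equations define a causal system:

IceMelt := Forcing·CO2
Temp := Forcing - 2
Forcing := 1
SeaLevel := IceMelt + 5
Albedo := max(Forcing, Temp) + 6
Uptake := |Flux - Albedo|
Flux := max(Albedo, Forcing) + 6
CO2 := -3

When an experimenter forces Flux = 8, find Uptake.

do(Flux=8) replaces the equation Flux := max(Albedo, Forcing) + 6 with the constant Flux = 8.
Temp = Forcing - 2  [with Forcing=1]  = -1
Albedo = max(Forcing, Temp) + 6  [with Forcing=1, Temp=-1]  = 7
Uptake = |Flux - Albedo|  [with Flux=8, Albedo=7]  = 1

1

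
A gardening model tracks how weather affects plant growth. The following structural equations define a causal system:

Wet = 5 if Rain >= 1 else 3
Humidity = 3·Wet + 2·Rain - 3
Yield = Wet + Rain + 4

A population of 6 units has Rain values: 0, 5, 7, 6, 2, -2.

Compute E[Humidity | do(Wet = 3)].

Under do(Wet=3), Wet's equation is replaced by Wet=3 for every unit. Per-unit Humidity: 6, 16, 20, 18, 10, 2. Mean = 12.

12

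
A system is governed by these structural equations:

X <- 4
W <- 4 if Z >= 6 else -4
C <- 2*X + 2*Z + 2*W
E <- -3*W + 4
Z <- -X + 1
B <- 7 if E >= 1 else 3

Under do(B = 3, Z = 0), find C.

0

Under do(B = 3, Z = 0), each intervened variable's structural equation is replaced by its fixed value.
W = 4 if Z >= 6 else -4  [with Z=0]  = -4
C = 2*X + 2*Z + 2*W  [with X=4, Z=0, W=-4]  = 0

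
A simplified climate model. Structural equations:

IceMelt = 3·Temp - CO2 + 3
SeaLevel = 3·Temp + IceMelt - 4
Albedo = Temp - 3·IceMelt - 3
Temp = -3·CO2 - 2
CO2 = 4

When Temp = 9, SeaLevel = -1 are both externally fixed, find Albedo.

-72

The joint intervention fixes Temp = 9, SeaLevel = -1, removing each variable's own equation.
IceMelt = 3·Temp - CO2 + 3  [with Temp=9, CO2=4]  = 26
Albedo = Temp - 3·IceMelt - 3  [with Temp=9, IceMelt=26]  = -72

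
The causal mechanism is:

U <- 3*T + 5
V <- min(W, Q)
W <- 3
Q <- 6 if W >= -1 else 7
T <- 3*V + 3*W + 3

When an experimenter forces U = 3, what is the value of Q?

6

Under do(U=3), the mechanism U <- 3*T + 5 is discarded; U is fixed at 3.
No directed path runs from U to Q, so Q keeps its natural value.
Q = 6 if W >= -1 else 7  [with W=3]  = 6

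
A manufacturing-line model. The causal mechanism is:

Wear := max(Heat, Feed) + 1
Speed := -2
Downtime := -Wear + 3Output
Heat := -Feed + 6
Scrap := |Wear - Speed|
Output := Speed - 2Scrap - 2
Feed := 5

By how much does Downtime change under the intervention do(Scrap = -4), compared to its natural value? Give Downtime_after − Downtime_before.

72

Under do(Scrap=-4), the mechanism Scrap := |Wear - Speed| is discarded; Scrap is fixed at -4.
Heat = -Feed + 6  [with Feed=5]  = 1
Wear = max(Heat, Feed) + 1  [with Heat=1, Feed=5]  = 6
Output = Speed - 2Scrap - 2  [with Speed=-2, Scrap=-4]  = 4
Downtime = -Wear + 3Output  [with Wear=6, Output=4]  = 6
Without intervention: Heat = -Feed + 6  [with Feed=5]  = 1; Wear = max(Heat, Feed) + 1  [with Heat=1, Feed=5]  = 6; Scrap = |Wear - Speed|  [with Wear=6, Speed=-2]  = 8; Output = Speed - 2Scrap - 2  [with Speed=-2, Scrap=8]  = -20; Downtime = -Wear + 3Output  [with Wear=6, Output=-20]  = -66.
Change = 6 − (-66) = 72.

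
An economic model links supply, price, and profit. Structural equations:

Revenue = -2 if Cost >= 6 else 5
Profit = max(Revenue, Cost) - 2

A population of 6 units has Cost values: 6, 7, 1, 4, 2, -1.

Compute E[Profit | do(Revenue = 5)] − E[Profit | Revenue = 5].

0.5

The intervention sets Revenue=5 in all 6 units regardless of Cost. Recomputing Profit per unit gives 4, 5, 3, 3, 3, 3; average 3.5.
Conditioning on Revenue=5 selects the 4 unit(s) with Cost ∈ {1, 4, 2, -1}. Their Profit values: 3, 3, 3, 3. Mean = 3.
Difference = 3.5 − 3 = 0.5.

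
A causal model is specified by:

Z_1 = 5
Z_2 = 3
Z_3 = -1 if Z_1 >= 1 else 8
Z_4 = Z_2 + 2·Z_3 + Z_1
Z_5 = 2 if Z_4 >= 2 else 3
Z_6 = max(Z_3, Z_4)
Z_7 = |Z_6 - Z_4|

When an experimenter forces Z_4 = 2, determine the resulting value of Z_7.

0

The intervention breaks the incoming arrows to Z_4: Z_4 = Z_2 + 2·Z_3 + Z_1 no longer applies, and Z_4 = 2.
Z_3 = -1 if Z_1 >= 1 else 8  [with Z_1=5]  = -1
Z_6 = max(Z_3, Z_4)  [with Z_3=-1, Z_4=2]  = 2
Z_7 = |Z_6 - Z_4|  [with Z_6=2, Z_4=2]  = 0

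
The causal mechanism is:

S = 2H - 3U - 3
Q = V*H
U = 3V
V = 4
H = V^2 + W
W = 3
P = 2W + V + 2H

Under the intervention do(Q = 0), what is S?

-1

Under do(Q=0), the mechanism Q = V*H is discarded; Q is fixed at 0.
Since S is not a descendant of the intervened variable, it is unaffected.
H = V^2 + W  [with V=4, W=3]  = 19
U = 3V  [with V=4]  = 12
S = 2H - 3U - 3  [with H=19, U=12]  = -1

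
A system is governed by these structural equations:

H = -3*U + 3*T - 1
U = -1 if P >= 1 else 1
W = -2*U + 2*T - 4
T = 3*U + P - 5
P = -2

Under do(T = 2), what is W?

do(T=2) replaces the equation T = 3*U + P - 5 with the constant T = 2.
U = -1 if P >= 1 else 1  [with P=-2]  = 1
W = -2*U + 2*T - 4  [with U=1, T=2]  = -2

-2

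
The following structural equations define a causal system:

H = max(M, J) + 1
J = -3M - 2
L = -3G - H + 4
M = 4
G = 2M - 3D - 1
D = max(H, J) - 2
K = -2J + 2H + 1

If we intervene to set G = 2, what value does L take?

Intervening sets G = 2 and removes its equation (G = 2M - 3D - 1).
J = -3M - 2  [with M=4]  = -14
H = max(M, J) + 1  [with M=4, J=-14]  = 5
L = -3G - H + 4  [with G=2, H=5]  = -7

-7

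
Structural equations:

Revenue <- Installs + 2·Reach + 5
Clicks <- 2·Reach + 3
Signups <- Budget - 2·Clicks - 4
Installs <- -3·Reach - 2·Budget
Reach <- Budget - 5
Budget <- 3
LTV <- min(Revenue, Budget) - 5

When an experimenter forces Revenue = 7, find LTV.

-2

Intervening sets Revenue = 7 and removes its equation (Revenue <- Installs + 2·Reach + 5).
LTV = min(Revenue, Budget) - 5  [with Revenue=7, Budget=3]  = -2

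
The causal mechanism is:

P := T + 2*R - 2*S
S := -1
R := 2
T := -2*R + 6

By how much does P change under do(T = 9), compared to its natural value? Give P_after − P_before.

The intervention breaks the incoming arrows to T: T := -2*R + 6 no longer applies, and T = 9.
P = T + 2*R - 2*S  [with T=9, R=2, S=-1]  = 15
Without intervention: T = -2*R + 6  [with R=2]  = 2; P = T + 2*R - 2*S  [with T=2, R=2, S=-1]  = 8.
Change = 15 − 8 = 7.

7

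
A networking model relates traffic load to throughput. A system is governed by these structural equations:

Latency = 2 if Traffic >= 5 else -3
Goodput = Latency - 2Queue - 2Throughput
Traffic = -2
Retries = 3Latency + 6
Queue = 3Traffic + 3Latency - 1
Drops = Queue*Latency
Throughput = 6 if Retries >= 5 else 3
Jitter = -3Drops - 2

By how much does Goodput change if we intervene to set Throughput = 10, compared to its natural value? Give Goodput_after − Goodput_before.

do(Throughput=10) replaces the equation Throughput = 6 if Retries >= 5 else 3 with the constant Throughput = 10.
Latency = 2 if Traffic >= 5 else -3  [with Traffic=-2]  = -3
Queue = 3Traffic + 3Latency - 1  [with Traffic=-2, Latency=-3]  = -16
Goodput = Latency - 2Queue - 2Throughput  [with Latency=-3, Queue=-16, Throughput=10]  = 9
Without intervention: Latency = 2 if Traffic >= 5 else -3  [with Traffic=-2]  = -3; Queue = 3Traffic + 3Latency - 1  [with Traffic=-2, Latency=-3]  = -16; Retries = 3Latency + 6  [with Latency=-3]  = -3; Throughput = 6 if Retries >= 5 else 3  [with Retries=-3]  = 3; Goodput = Latency - 2Queue - 2Throughput  [with Latency=-3, Queue=-16, Throughput=3]  = 23.
Change = 9 − 23 = -14.

-14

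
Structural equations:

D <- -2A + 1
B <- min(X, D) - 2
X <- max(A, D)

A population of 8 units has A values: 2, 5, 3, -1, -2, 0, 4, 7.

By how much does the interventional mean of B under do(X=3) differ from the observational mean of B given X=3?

Every unit gets X=3 under the intervention. B values become -5, -11, -7, 1, 1, -1, -9, -15; E[B|do(X=3)] = -5.75.
Conditioning on X=3 selects the 2 unit(s) with A ∈ {3, -1}. Their B values: -7, 1. Mean = -3.
Difference = -5.75 − (-3) = -2.75.

-2.75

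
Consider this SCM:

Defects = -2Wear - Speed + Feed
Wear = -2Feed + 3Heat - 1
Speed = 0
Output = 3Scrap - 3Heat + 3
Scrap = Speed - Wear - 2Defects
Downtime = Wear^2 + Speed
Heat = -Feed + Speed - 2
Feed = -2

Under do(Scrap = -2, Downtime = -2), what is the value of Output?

-3

Under do(Scrap = -2, Downtime = -2), each intervened variable's structural equation is replaced by its fixed value.
Heat = -Feed + Speed - 2  [with Feed=-2, Speed=0]  = 0
Output = 3Scrap - 3Heat + 3  [with Scrap=-2, Heat=0]  = -3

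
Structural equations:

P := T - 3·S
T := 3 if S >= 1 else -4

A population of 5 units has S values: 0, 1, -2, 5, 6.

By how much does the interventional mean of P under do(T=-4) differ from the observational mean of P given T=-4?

-9

do(T=-4) breaks T's dependence on S. With T=-4 fixed, P across the units is -4, -7, 2, -19, -22, mean -10.
E[P|T=-4] averages over only the 2 units with T=-4 (S = 0, -2): P = -4, 2, mean -1.
Difference = -10 − (-1) = -9.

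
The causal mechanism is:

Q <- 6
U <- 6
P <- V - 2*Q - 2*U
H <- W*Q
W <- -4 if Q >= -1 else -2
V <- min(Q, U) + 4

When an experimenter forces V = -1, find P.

-25

The intervention breaks the incoming arrows to V: V <- min(Q, U) + 4 no longer applies, and V = -1.
P = V - 2*Q - 2*U  [with V=-1, Q=6, U=6]  = -25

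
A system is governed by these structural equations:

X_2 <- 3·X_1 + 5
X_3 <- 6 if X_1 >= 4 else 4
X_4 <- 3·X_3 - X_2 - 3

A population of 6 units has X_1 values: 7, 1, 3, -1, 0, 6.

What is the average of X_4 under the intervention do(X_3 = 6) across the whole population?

Under do(X_3=6), X_3's equation is replaced by X_3=6 for every unit. Per-unit X_4: -11, 7, 1, 13, 10, -8. Mean = 2.

2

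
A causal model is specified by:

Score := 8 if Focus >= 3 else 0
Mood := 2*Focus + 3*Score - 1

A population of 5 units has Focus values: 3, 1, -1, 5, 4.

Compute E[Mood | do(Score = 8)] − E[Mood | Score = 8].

The intervention sets Score=8 in all 5 units regardless of Focus. Recomputing Mood per unit gives 29, 25, 21, 33, 31; average 27.8.
E[Mood|Score=8] averages over only the 3 units with Score=8 (Focus = 3, 5, 4): Mood = 29, 33, 31, mean 31.
Difference = 27.8 − 31 = -3.2.

-3.2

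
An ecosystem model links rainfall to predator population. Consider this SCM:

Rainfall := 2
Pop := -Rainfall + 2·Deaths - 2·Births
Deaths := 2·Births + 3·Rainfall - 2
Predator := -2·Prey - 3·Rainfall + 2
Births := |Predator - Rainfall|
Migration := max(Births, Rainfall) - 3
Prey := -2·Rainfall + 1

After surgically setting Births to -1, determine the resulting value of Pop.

4

The intervention breaks the incoming arrows to Births: Births := |Predator - Rainfall| no longer applies, and Births = -1.
Deaths = 2·Births + 3·Rainfall - 2  [with Births=-1, Rainfall=2]  = 2
Pop = -Rainfall + 2·Deaths - 2·Births  [with Rainfall=2, Deaths=2, Births=-1]  = 4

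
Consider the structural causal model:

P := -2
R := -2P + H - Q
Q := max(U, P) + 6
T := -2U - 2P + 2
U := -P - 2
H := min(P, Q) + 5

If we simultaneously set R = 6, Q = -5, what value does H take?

Under do(R = 6, Q = -5), each intervened variable's structural equation is replaced by its fixed value.
H = min(P, Q) + 5  [with P=-2, Q=-5]  = 0

0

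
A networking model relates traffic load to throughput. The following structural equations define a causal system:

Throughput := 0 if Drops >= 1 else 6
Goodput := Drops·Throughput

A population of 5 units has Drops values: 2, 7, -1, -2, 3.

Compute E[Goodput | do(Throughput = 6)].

The intervention sets Throughput=6 in all 5 units regardless of Drops. Recomputing Goodput per unit gives 12, 42, -6, -12, 18; average 10.8.

10.8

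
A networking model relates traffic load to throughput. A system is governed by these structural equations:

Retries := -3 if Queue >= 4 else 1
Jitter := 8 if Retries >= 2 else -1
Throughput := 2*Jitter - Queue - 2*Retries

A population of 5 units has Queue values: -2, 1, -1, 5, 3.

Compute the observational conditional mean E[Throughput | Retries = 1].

Conditioning on Retries=1 selects the 4 unit(s) with Queue ∈ {-2, 1, -1, 3}. Their Throughput values: -2, -5, -3, -7. Mean = -4.25.

-4.25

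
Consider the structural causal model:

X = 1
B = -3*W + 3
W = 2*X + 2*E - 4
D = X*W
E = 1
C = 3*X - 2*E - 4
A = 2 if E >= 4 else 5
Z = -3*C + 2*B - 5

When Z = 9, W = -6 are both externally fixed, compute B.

21

Under do(Z = 9, W = -6), each intervened variable's structural equation is replaced by its fixed value.
B = -3*W + 3  [with W=-6]  = 21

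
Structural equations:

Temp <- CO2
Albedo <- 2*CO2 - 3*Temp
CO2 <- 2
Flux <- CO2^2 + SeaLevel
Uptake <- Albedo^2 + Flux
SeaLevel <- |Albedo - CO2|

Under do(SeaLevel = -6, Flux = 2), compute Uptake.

The joint intervention fixes SeaLevel = -6, Flux = 2, removing each variable's own equation.
Temp = CO2  [with CO2=2]  = 2
Albedo = 2*CO2 - 3*Temp  [with CO2=2, Temp=2]  = -2
Uptake = Albedo^2 + Flux  [with Albedo=-2, Flux=2]  = 6

6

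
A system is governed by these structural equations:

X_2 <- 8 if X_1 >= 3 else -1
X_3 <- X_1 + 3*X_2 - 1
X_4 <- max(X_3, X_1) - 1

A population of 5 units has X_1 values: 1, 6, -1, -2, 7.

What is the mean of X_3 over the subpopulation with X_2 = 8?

29.5

E[X_3|X_2=8] averages over only the 2 units with X_2=8 (X_1 = 6, 7): X_3 = 29, 30, mean 29.5.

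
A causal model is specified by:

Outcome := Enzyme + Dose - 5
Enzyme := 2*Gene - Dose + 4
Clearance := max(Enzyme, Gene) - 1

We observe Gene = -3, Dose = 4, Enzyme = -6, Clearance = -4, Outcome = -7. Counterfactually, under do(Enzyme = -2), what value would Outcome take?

-3

do(Enzyme=-2) replaces the equation Enzyme := 2*Gene - Dose + 4 with the constant Enzyme = -2.
Outcome = Enzyme + Dose - 5  [with Enzyme=-2, Dose=4]  = -3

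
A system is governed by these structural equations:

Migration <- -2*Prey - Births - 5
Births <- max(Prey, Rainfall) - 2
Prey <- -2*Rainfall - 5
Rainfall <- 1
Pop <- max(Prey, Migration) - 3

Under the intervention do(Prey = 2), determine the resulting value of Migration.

-9

Under do(Prey=2), the mechanism Prey <- -2*Rainfall - 5 is discarded; Prey is fixed at 2.
Births = max(Prey, Rainfall) - 2  [with Prey=2, Rainfall=1]  = 0
Migration = -2*Prey - Births - 5  [with Prey=2, Births=0]  = -9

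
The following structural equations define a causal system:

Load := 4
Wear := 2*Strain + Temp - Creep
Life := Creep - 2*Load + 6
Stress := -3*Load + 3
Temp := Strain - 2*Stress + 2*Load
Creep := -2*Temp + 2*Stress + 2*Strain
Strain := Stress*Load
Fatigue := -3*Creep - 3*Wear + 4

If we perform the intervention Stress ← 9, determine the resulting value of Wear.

60

Under do(Stress=9), the mechanism Stress := -3*Load + 3 is discarded; Stress is fixed at 9.
Strain = Stress*Load  [with Stress=9, Load=4]  = 36
Temp = Strain - 2*Stress + 2*Load  [with Strain=36, Stress=9, Load=4]  = 26
Creep = -2*Temp + 2*Stress + 2*Strain  [with Temp=26, Stress=9, Strain=36]  = 38
Wear = 2*Strain + Temp - Creep  [with Strain=36, Temp=26, Creep=38]  = 60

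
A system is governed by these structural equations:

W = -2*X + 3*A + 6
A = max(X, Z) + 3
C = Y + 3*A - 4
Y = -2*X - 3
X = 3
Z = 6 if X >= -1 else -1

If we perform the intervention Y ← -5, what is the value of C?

18

Under do(Y=-5), the mechanism Y = -2*X - 3 is discarded; Y is fixed at -5.
Z = 6 if X >= -1 else -1  [with X=3]  = 6
A = max(X, Z) + 3  [with X=3, Z=6]  = 9
C = Y + 3*A - 4  [with Y=-5, A=9]  = 18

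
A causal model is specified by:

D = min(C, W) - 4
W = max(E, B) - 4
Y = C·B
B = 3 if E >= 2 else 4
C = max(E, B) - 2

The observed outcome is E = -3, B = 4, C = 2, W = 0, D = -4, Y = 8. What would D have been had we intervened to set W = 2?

-2

Intervening sets W = 2 and removes its equation (W = max(E, B) - 4).
B = 3 if E >= 2 else 4  [with E=-3]  = 4
C = max(E, B) - 2  [with E=-3, B=4]  = 2
D = min(C, W) - 4  [with C=2, W=2]  = -2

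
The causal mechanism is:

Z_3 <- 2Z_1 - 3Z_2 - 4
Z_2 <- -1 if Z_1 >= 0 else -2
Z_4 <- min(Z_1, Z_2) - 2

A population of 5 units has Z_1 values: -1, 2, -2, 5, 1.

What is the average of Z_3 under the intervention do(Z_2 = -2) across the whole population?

4

do(Z_2=-2) breaks Z_2's dependence on Z_1. With Z_2=-2 fixed, Z_3 across the units is 0, 6, -2, 12, 4, mean 4.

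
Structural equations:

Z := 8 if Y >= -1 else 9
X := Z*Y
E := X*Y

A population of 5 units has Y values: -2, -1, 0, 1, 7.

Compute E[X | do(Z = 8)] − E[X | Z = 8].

-6

Under do(Z=8), Z's equation is replaced by Z=8 for every unit. Per-unit X: -16, -8, 0, 8, 56. Mean = 8.
Conditioning on Z=8 selects the 4 unit(s) with Y ∈ {-1, 0, 1, 7}. Their X values: -8, 0, 8, 56. Mean = 14.
Difference = 8 − 14 = -6.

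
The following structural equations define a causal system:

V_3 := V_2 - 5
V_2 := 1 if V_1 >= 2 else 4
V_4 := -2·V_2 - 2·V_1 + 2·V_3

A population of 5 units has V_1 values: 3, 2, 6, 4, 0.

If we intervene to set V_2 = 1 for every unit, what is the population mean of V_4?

-16

The intervention sets V_2=1 in all 5 units regardless of V_1. Recomputing V_4 per unit gives -16, -14, -22, -18, -10; average -16.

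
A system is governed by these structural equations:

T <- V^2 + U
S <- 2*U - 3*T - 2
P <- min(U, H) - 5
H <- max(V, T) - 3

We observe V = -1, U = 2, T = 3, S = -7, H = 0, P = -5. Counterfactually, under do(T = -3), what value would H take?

-4

do(T=-3) replaces the equation T <- V^2 + U with the constant T = -3.
H = max(V, T) - 3  [with V=-1, T=-3]  = -4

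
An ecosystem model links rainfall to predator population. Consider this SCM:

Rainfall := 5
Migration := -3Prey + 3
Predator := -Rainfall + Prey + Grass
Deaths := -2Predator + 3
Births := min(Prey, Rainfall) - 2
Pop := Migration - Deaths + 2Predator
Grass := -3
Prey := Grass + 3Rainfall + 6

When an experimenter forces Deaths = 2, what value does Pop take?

-33

Intervening sets Deaths = 2 and removes its equation (Deaths := -2Predator + 3).
Prey = Grass + 3Rainfall + 6  [with Grass=-3, Rainfall=5]  = 18
Predator = -Rainfall + Prey + Grass  [with Rainfall=5, Prey=18, Grass=-3]  = 10
Migration = -3Prey + 3  [with Prey=18]  = -51
Pop = Migration - Deaths + 2Predator  [with Migration=-51, Deaths=2, Predator=10]  = -33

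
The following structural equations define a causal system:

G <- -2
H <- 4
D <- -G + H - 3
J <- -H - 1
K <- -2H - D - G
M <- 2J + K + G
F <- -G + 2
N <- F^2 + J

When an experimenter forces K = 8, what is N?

11

do(K=8) replaces the equation K <- -2H - D - G with the constant K = 8.
N is not downstream of the intervention, so its value is determined by the original equations.
J = -H - 1  [with H=4]  = -5
F = -G + 2  [with G=-2]  = 4
N = F^2 + J  [with F=4, J=-5]  = 11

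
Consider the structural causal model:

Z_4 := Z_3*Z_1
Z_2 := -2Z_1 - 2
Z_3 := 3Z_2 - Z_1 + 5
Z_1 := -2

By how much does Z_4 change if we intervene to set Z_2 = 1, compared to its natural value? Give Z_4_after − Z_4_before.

6

Under do(Z_2=1), the mechanism Z_2 := -2Z_1 - 2 is discarded; Z_2 is fixed at 1.
Z_3 = 3Z_2 - Z_1 + 5  [with Z_2=1, Z_1=-2]  = 10
Z_4 = Z_3*Z_1  [with Z_3=10, Z_1=-2]  = -20
Without intervention: Z_2 = -2Z_1 - 2  [with Z_1=-2]  = 2; Z_3 = 3Z_2 - Z_1 + 5  [with Z_2=2, Z_1=-2]  = 13; Z_4 = Z_3*Z_1  [with Z_3=13, Z_1=-2]  = -26.
Change = -20 − (-26) = 6.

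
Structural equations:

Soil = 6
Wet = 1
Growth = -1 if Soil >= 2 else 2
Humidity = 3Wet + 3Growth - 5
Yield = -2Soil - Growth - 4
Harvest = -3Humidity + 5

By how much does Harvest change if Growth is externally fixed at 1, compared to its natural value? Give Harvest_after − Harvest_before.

-18

The intervention breaks the incoming arrows to Growth: Growth = -1 if Soil >= 2 else 2 no longer applies, and Growth = 1.
Humidity = 3Wet + 3Growth - 5  [with Wet=1, Growth=1]  = 1
Harvest = -3Humidity + 5  [with Humidity=1]  = 2
Without intervention: Growth = -1 if Soil >= 2 else 2  [with Soil=6]  = -1; Humidity = 3Wet + 3Growth - 5  [with Wet=1, Growth=-1]  = -5; Harvest = -3Humidity + 5  [with Humidity=-5]  = 20.
Change = 2 − 20 = -18.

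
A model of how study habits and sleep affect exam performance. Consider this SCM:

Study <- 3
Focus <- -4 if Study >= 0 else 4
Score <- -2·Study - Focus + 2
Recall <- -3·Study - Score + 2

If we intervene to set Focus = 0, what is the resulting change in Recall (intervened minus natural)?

4

Under do(Focus=0), the mechanism Focus <- -4 if Study >= 0 else 4 is discarded; Focus is fixed at 0.
Score = -2·Study - Focus + 2  [with Study=3, Focus=0]  = -4
Recall = -3·Study - Score + 2  [with Study=3, Score=-4]  = -3
Without intervention: Focus = -4 if Study >= 0 else 4  [with Study=3]  = -4; Score = -2·Study - Focus + 2  [with Study=3, Focus=-4]  = 0; Recall = -3·Study - Score + 2  [with Study=3, Score=0]  = -7.
Change = -3 − (-7) = 4.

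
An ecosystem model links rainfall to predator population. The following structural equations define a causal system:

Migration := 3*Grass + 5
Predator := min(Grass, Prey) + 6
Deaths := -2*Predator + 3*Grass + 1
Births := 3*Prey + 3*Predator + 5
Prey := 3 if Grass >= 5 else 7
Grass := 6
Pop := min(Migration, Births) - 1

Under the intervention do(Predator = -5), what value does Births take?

The intervention breaks the incoming arrows to Predator: Predator := min(Grass, Prey) + 6 no longer applies, and Predator = -5.
Prey = 3 if Grass >= 5 else 7  [with Grass=6]  = 3
Births = 3*Prey + 3*Predator + 5  [with Prey=3, Predator=-5]  = -1

-1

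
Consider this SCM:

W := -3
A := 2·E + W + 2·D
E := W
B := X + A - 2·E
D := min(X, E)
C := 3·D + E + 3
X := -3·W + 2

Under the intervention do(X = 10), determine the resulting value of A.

do(X=10) replaces the equation X := -3·W + 2 with the constant X = 10.
E = W  [with W=-3]  = -3
D = min(X, E)  [with X=10, E=-3]  = -3
A = 2·E + W + 2·D  [with E=-3, W=-3, D=-3]  = -15

-15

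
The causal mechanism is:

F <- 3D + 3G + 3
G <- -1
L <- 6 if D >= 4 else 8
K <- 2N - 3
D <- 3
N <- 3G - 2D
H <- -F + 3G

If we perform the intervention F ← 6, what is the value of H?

-9

The intervention breaks the incoming arrows to F: F <- 3D + 3G + 3 no longer applies, and F = 6.
H = -F + 3G  [with F=6, G=-1]  = -9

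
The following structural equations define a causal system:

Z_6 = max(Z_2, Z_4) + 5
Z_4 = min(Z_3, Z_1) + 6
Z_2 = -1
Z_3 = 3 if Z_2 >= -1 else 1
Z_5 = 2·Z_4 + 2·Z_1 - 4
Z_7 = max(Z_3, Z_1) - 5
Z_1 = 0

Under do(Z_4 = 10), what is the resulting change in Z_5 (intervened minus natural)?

8

Intervening sets Z_4 = 10 and removes its equation (Z_4 = min(Z_3, Z_1) + 6).
Z_5 = 2·Z_4 + 2·Z_1 - 4  [with Z_4=10, Z_1=0]  = 16
Without intervention: Z_3 = 3 if Z_2 >= -1 else 1  [with Z_2=-1]  = 3; Z_4 = min(Z_3, Z_1) + 6  [with Z_3=3, Z_1=0]  = 6; Z_5 = 2·Z_4 + 2·Z_1 - 4  [with Z_4=6, Z_1=0]  = 8.
Change = 16 − 8 = 8.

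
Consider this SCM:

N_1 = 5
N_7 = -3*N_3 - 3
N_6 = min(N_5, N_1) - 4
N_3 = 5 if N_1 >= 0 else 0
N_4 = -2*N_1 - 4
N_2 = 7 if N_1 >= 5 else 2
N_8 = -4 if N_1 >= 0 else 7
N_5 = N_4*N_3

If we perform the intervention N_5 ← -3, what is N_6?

The intervention breaks the incoming arrows to N_5: N_5 = N_4*N_3 no longer applies, and N_5 = -3.
N_6 = min(N_5, N_1) - 4  [with N_5=-3, N_1=5]  = -7

-7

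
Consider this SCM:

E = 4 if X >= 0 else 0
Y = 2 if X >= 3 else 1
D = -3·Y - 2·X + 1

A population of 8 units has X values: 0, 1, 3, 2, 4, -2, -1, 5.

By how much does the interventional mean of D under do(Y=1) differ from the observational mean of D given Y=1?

-3

Under do(Y=1), Y's equation is replaced by Y=1 for every unit. Per-unit D: -2, -4, -8, -6, -10, 2, 0, -12. Mean = -5.
E[D|Y=1] averages over only the 5 units with Y=1 (X = 0, 1, 2, -2, -1): D = -2, -4, -6, 2, 0, mean -2.
Difference = -5 − (-2) = -3.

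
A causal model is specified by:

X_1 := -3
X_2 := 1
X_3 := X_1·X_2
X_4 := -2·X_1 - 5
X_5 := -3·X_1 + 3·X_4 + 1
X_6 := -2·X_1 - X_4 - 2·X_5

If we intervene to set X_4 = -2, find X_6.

Under do(X_4=-2), the mechanism X_4 := -2·X_1 - 5 is discarded; X_4 is fixed at -2.
X_5 = -3·X_1 + 3·X_4 + 1  [with X_1=-3, X_4=-2]  = 4
X_6 = -2·X_1 - X_4 - 2·X_5  [with X_1=-3, X_4=-2, X_5=4]  = 0

0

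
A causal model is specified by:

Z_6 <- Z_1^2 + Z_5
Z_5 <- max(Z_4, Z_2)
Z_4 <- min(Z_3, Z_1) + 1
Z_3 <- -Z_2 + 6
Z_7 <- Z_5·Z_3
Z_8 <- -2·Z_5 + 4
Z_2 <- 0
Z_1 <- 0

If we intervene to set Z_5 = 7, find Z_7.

Under do(Z_5=7), the mechanism Z_5 <- max(Z_4, Z_2) is discarded; Z_5 is fixed at 7.
Z_3 = -Z_2 + 6  [with Z_2=0]  = 6
Z_7 = Z_5·Z_3  [with Z_5=7, Z_3=6]  = 42

42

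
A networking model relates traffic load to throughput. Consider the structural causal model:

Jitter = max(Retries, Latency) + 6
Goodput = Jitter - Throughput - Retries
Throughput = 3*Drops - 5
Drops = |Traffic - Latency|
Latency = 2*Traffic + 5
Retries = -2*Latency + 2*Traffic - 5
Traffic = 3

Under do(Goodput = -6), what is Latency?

Under do(Goodput=-6), the mechanism Goodput = Jitter - Throughput - Retries is discarded; Goodput is fixed at -6.
Latency is not downstream of the intervention, so its value is determined by the original equations.
Latency = 2*Traffic + 5  [with Traffic=3]  = 11

11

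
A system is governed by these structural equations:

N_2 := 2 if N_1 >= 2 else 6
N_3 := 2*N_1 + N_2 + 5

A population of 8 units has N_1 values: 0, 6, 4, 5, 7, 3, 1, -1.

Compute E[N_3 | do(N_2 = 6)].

do(N_2=6) breaks N_2's dependence on N_1. With N_2=6 fixed, N_3 across the units is 11, 23, 19, 21, 25, 17, 13, 9, mean 17.25.

17.25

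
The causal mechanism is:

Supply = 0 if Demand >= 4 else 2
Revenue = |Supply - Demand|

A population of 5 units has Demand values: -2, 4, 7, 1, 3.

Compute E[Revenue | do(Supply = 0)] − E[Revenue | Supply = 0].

-2.1

do(Supply=0) breaks Supply's dependence on Demand. With Supply=0 fixed, Revenue across the units is 2, 4, 7, 1, 3, mean 3.4.
Observing Supply=0 restricts to units where Supply's equation naturally yields 0: Demand ∈ {4, 7}. In that subpopulation Revenue = 4, 7, mean 5.5.
Difference = 3.4 − 5.5 = -2.1.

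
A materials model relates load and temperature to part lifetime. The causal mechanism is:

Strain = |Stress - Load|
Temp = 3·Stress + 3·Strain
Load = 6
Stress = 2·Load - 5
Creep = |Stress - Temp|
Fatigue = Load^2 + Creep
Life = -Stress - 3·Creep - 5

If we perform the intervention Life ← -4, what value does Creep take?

17

The intervention breaks the incoming arrows to Life: Life = -Stress - 3·Creep - 5 no longer applies, and Life = -4.
Creep is not downstream of the intervention, so its value is determined by the original equations.
Stress = 2·Load - 5  [with Load=6]  = 7
Strain = |Stress - Load|  [with Stress=7, Load=6]  = 1
Temp = 3·Stress + 3·Strain  [with Stress=7, Strain=1]  = 24
Creep = |Stress - Temp|  [with Stress=7, Temp=24]  = 17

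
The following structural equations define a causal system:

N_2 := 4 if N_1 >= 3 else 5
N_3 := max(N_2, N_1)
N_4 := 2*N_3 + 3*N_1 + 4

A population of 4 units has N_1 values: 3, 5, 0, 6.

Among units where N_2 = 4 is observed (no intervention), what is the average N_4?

28

Conditioning on N_2=4 selects the 3 unit(s) with N_1 ∈ {3, 5, 6}. Their N_4 values: 21, 29, 34. Mean = 28.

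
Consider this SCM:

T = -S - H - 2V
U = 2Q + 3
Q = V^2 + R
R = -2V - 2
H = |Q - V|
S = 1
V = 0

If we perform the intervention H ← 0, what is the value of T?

The intervention breaks the incoming arrows to H: H = |Q - V| no longer applies, and H = 0.
T = -S - H - 2V  [with S=1, H=0, V=0]  = -1

-1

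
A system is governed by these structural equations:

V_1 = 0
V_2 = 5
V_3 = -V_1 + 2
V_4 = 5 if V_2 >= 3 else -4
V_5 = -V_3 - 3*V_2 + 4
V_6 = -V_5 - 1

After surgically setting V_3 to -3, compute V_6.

The intervention breaks the incoming arrows to V_3: V_3 = -V_1 + 2 no longer applies, and V_3 = -3.
V_5 = -V_3 - 3*V_2 + 4  [with V_3=-3, V_2=5]  = -8
V_6 = -V_5 - 1  [with V_5=-8]  = 7

7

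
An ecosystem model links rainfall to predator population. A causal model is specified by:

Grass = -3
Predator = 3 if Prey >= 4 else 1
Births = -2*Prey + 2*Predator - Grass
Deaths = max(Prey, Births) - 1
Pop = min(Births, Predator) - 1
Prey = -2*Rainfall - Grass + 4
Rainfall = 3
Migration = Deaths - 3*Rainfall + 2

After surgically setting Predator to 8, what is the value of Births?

Intervening sets Predator = 8 and removes its equation (Predator = 3 if Prey >= 4 else 1).
Prey = -2*Rainfall - Grass + 4  [with Rainfall=3, Grass=-3]  = 1
Births = -2*Prey + 2*Predator - Grass  [with Prey=1, Predator=8, Grass=-3]  = 17

17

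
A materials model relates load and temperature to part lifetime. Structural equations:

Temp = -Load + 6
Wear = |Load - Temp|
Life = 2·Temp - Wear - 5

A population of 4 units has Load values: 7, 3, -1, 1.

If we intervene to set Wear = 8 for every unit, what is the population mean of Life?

The intervention sets Wear=8 in all 4 units regardless of Load. Recomputing Life per unit gives -15, -7, 1, -3; average -6.

-6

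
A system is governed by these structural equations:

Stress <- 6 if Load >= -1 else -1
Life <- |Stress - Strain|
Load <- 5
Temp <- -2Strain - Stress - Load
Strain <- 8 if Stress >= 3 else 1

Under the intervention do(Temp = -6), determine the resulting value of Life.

Intervening sets Temp = -6 and removes its equation (Temp <- -2Strain - Stress - Load).
No directed path runs from Temp to Life, so Life keeps its natural value.
Stress = 6 if Load >= -1 else -1  [with Load=5]  = 6
Strain = 8 if Stress >= 3 else 1  [with Stress=6]  = 8
Life = |Stress - Strain|  [with Stress=6, Strain=8]  = 2

2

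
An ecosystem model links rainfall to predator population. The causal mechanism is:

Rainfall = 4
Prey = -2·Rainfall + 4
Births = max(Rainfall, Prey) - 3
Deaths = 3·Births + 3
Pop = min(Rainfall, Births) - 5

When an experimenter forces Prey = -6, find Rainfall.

4

Under do(Prey=-6), the mechanism Prey = -2·Rainfall + 4 is discarded; Prey is fixed at -6.
Rainfall is not downstream of the intervention, so its value is determined by the original equations.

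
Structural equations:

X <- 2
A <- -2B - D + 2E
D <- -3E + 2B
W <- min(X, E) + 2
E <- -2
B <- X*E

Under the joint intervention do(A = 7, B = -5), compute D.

Under do(A = 7, B = -5), each intervened variable's structural equation is replaced by its fixed value.
D = -3E + 2B  [with E=-2, B=-5]  = -4

-4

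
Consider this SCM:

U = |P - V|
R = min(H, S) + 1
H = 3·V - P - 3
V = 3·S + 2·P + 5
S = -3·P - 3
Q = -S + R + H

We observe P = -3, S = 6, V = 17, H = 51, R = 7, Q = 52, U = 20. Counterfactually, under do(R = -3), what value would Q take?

The intervention breaks the incoming arrows to R: R = min(H, S) + 1 no longer applies, and R = -3.
S = -3·P - 3  [with P=-3]  = 6
V = 3·S + 2·P + 5  [with S=6, P=-3]  = 17
H = 3·V - P - 3  [with V=17, P=-3]  = 51
Q = -S + R + H  [with S=6, R=-3, H=51]  = 42

42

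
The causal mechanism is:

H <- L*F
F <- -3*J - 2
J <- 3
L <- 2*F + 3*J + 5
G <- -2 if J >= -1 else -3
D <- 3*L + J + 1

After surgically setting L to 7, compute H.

The intervention breaks the incoming arrows to L: L <- 2*F + 3*J + 5 no longer applies, and L = 7.
F = -3*J - 2  [with J=3]  = -11
H = L*F  [with L=7, F=-11]  = -77

-77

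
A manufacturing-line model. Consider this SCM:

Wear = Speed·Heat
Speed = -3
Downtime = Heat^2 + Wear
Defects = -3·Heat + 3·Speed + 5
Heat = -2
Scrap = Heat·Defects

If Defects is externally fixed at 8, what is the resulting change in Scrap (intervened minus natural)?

Intervening sets Defects = 8 and removes its equation (Defects = -3·Heat + 3·Speed + 5).
Scrap = Heat·Defects  [with Heat=-2, Defects=8]  = -16
Without intervention: Defects = -3·Heat + 3·Speed + 5  [with Heat=-2, Speed=-3]  = 2; Scrap = Heat·Defects  [with Heat=-2, Defects=2]  = -4.
Change = -16 − (-4) = -12.

-12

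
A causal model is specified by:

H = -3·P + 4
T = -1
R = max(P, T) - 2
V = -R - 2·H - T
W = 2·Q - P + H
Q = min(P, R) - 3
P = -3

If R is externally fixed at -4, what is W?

The intervention breaks the incoming arrows to R: R = max(P, T) - 2 no longer applies, and R = -4.
H = -3·P + 4  [with P=-3]  = 13
Q = min(P, R) - 3  [with P=-3, R=-4]  = -7
W = 2·Q - P + H  [with Q=-7, P=-3, H=13]  = 2

2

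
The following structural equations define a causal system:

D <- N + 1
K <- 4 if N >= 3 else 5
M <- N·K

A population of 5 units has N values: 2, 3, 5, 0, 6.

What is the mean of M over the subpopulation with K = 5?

Observing K=5 restricts to units where K's equation naturally yields 5: N ∈ {2, 0}. In that subpopulation M = 10, 0, mean 5.

5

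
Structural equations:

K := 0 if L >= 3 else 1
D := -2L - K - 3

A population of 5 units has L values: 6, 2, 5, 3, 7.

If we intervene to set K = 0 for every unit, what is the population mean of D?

-12.2

Under do(K=0), K's equation is replaced by K=0 for every unit. Per-unit D: -15, -7, -13, -9, -17. Mean = -12.2.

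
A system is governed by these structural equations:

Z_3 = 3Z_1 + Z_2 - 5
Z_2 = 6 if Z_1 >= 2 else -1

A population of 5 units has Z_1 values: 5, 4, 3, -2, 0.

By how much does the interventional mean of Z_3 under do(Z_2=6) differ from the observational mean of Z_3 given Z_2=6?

-6

Under do(Z_2=6), Z_2's equation is replaced by Z_2=6 for every unit. Per-unit Z_3: 16, 13, 10, -5, 1. Mean = 7.
E[Z_3|Z_2=6] averages over only the 3 units with Z_2=6 (Z_1 = 5, 4, 3): Z_3 = 16, 13, 10, mean 13.
Difference = 7 − 13 = -6.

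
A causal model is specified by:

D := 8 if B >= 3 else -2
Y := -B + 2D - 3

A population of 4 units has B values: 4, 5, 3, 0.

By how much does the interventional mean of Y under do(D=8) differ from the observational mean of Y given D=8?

do(D=8) breaks D's dependence on B. With D=8 fixed, Y across the units is 9, 8, 10, 13, mean 10.
Conditioning on D=8 selects the 3 unit(s) with B ∈ {4, 5, 3}. Their Y values: 9, 8, 10. Mean = 9.
Difference = 10 − 9 = 1.

1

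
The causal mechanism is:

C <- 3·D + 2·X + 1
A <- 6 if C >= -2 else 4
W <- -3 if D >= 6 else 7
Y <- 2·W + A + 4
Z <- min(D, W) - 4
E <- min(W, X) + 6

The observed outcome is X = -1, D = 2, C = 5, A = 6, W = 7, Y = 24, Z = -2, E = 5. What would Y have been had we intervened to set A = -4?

Under do(A=-4), the mechanism A <- 6 if C >= -2 else 4 is discarded; A is fixed at -4.
W = -3 if D >= 6 else 7  [with D=2]  = 7
Y = 2·W + A + 4  [with W=7, A=-4]  = 14

14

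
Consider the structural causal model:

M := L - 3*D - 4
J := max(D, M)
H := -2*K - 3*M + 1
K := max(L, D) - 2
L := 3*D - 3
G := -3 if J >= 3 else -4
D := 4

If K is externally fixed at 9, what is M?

-7

Under do(K=9), the mechanism K := max(L, D) - 2 is discarded; K is fixed at 9.
Since M is not a descendant of the intervened variable, it is unaffected.
L = 3*D - 3  [with D=4]  = 9
M = L - 3*D - 4  [with L=9, D=4]  = -7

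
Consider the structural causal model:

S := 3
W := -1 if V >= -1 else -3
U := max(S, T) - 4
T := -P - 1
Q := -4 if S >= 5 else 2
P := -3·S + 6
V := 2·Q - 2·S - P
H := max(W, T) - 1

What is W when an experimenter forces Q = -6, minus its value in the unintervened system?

The intervention breaks the incoming arrows to Q: Q := -4 if S >= 5 else 2 no longer applies, and Q = -6.
P = -3·S + 6  [with S=3]  = -3
V = 2·Q - 2·S - P  [with Q=-6, S=3, P=-3]  = -15
W = -1 if V >= -1 else -3  [with V=-15]  = -3
Without intervention: P = -3·S + 6  [with S=3]  = -3; Q = -4 if S >= 5 else 2  [with S=3]  = 2; V = 2·Q - 2·S - P  [with Q=2, S=3, P=-3]  = 1; W = -1 if V >= -1 else -3  [with V=1]  = -1.
Change = -3 − (-1) = -2.

-2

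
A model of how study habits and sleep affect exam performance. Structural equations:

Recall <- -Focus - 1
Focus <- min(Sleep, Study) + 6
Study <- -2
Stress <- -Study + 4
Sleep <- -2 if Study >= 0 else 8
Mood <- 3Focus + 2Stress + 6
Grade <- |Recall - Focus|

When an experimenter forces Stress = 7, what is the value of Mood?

do(Stress=7) replaces the equation Stress <- -Study + 4 with the constant Stress = 7.
Sleep = -2 if Study >= 0 else 8  [with Study=-2]  = 8
Focus = min(Sleep, Study) + 6  [with Sleep=8, Study=-2]  = 4
Mood = 3Focus + 2Stress + 6  [with Focus=4, Stress=7]  = 32

32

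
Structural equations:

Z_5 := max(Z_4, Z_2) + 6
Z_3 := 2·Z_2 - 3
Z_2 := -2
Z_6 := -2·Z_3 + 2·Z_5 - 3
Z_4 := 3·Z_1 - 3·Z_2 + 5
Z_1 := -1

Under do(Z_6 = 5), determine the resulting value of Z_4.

do(Z_6=5) replaces the equation Z_6 := -2·Z_3 + 2·Z_5 - 3 with the constant Z_6 = 5.
No directed path runs from Z_6 to Z_4, so Z_4 keeps its natural value.
Z_4 = 3·Z_1 - 3·Z_2 + 5  [with Z_1=-1, Z_2=-2]  = 8

8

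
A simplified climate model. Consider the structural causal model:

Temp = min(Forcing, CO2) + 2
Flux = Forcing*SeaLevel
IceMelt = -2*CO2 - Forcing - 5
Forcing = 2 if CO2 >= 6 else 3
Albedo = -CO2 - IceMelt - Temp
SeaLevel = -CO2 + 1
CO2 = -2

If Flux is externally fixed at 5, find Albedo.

6

The intervention breaks the incoming arrows to Flux: Flux = Forcing*SeaLevel no longer applies, and Flux = 5.
Albedo is not downstream of the intervention, so its value is determined by the original equations.
Forcing = 2 if CO2 >= 6 else 3  [with CO2=-2]  = 3
Temp = min(Forcing, CO2) + 2  [with Forcing=3, CO2=-2]  = 0
IceMelt = -2*CO2 - Forcing - 5  [with CO2=-2, Forcing=3]  = -4
Albedo = -CO2 - IceMelt - Temp  [with CO2=-2, IceMelt=-4, Temp=0]  = 6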